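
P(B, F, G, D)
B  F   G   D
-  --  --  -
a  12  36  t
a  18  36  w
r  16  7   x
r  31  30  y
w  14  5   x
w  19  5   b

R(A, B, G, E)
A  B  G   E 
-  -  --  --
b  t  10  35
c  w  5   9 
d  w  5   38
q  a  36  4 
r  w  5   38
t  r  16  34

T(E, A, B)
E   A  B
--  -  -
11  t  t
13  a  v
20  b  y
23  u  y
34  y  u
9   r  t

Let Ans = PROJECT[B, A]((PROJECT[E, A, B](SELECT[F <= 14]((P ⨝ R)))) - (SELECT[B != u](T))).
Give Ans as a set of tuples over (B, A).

{(a, q), (w, c), (w, d), (w, r)}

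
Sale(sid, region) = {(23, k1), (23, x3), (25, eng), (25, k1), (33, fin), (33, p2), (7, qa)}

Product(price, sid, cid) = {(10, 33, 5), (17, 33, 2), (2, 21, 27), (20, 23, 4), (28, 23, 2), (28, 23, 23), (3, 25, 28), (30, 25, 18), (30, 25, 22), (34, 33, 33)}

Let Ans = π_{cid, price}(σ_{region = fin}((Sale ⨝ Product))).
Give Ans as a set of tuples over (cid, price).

Joining Sale and Product on sid yields {(23, k1, 20, 4), (23, k1, 28, 2), (23, k1, 28, 23), (23, x3, 20, 4), (23, x3, 28, 2), (23, x3, 28, 23), (25, eng, 3, 28), (25, eng, 30, 18), (25, eng, 30, 22), (25, k1, 3, 28), (25, k1, 30, 18), (25, k1, 30, 22), (33, fin, 10, 5), (33, fin, 17, 2), (33, fin, 34, 33), (33, p2, 10, 5), (33, p2, 17, 2), (33, p2, 34, 33)}.
Selection region = fin: {(33, fin, 10, 5), (33, fin, 17, 2), (33, fin, 34, 33)}
π_{cid, price} gives {(2, 17), (33, 34), (5, 10)}.

{(2, 17), (33, 34), (5, 10)}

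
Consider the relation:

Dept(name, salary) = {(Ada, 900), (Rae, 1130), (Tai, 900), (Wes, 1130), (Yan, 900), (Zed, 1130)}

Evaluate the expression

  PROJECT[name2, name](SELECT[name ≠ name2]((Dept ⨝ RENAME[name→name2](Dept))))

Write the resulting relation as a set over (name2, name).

{(Ada, Tai), (Ada, Yan), (Rae, Wes), (Rae, Zed), (Tai, Ada), (Tai, Yan), (Wes, Rae), (Wes, Zed), (Yan, Ada), (Yan, Tai), (Zed, Rae), (Zed, Wes)}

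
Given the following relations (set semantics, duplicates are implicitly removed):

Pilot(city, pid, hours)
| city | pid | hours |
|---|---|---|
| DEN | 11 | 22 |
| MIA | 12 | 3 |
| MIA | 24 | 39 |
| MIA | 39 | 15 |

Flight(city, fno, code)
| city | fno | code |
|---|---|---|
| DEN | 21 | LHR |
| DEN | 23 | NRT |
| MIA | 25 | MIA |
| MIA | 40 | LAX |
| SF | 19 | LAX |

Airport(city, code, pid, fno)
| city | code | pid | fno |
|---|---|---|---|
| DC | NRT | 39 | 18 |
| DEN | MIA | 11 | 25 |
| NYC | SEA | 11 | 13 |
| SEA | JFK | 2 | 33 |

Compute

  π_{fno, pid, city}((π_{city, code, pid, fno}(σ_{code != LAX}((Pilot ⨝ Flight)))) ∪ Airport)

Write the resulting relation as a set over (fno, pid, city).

{(13, 11, NYC), (18, 39, DC), (21, 11, DEN), (23, 11, DEN), (25, 11, DEN), (25, 12, MIA), (25, 24, MIA), (25, 39, MIA), (33, 2, SEA)}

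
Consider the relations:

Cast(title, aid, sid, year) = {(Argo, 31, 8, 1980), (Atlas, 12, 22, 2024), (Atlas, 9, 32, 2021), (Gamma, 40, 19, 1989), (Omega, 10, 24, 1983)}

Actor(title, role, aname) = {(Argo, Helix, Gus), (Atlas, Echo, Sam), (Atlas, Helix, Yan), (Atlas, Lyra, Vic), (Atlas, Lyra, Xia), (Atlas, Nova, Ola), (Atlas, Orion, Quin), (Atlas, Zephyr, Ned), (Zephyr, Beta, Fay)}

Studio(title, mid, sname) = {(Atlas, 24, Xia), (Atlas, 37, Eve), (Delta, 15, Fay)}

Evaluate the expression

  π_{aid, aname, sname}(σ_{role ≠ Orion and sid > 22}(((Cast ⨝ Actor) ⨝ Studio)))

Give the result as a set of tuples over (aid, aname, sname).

{(9, Ned, Eve), (9, Ned, Xia), (9, Ola, Eve), (9, Ola, Xia), (9, Sam, Eve), (9, Sam, Xia), (9, Vic, Eve), (9, Vic, Xia), (9, Xia, Eve), (9, Xia, Xia), (9, Yan, Eve), (9, Yan, Xia)}

Joining Cast and Actor on title yields {(Argo, 31, 8, 1980, Helix, Gus), (Atlas, 12, 22, 2024, Echo, Sam), (Atlas, 12, 22, 2024, Helix, Yan), (Atlas, 12, 22, 2024, Lyra, Vic), (Atlas, 12, 22, 2024, Lyra, Xia), (Atlas, 12, 22, 2024, Nova, Ola), (Atlas, 12, 22, 2024, Orion, Quin), (Atlas, 12, 22, 2024, Zephyr, Ned), (Atlas, 9, 32, 2021, Echo, Sam), (Atlas, 9, 32, 2021, Helix, Yan), (Atlas, 9, 32, 2021, Lyra, Vic), (Atlas, 9, 32, 2021, Lyra, Xia), (Atlas, 9, 32, 2021, Nova, Ola), (Atlas, 9, 32, 2021, Orion, Quin), (Atlas, 9, 32, 2021, Zephyr, Ned)}.
Joining (Cast ⨝ Actor) and Studio on title yields {(Atlas, 12, 22, 2024, Echo, Sam, 24, Xia), (Atlas, 12, 22, 2024, Echo, Sam, 37, Eve), (Atlas, 12, 22, 2024, Helix, Yan, 24, Xia), (Atlas, 12, 22, 2024, Helix, Yan, 37, Eve), (Atlas, 12, 22, 2024, Lyra, Vic, 24, Xia), (Atlas, 12, 22, 2024, Lyra, Vic, 37, Eve), (Atlas, 12, 22, 2024, Lyra, Xia, 24, Xia), (Atlas, 12, 22, 2024, Lyra, Xia, 37, Eve), (Atlas, 12, 22, 2024, Nova, Ola, 24, Xia), (Atlas, 12, 22, 2024, Nova, Ola, 37, Eve), (Atlas, 12, 22, 2024, Orion, Quin, 24, Xia), (Atlas, 12, 22, 2024, Orion, Quin, 37, Eve), (Atlas, 12, 22, 2024, Zephyr, Ned, 24, Xia), (Atlas, 12, 22, 2024, Zephyr, Ned, 37, Eve), (Atlas, 9, 32, 2021, Echo, Sam, 24, Xia), (Atlas, 9, 32, 2021, Echo, Sam, 37, Eve), (Atlas, 9, 32, 2021, Helix, Yan, 24, Xia), (Atlas, 9, 32, 2021, Helix, Yan, 37, Eve), (Atlas, 9, 32, 2021, Lyra, Vic, 24, Xia), (Atlas, 9, 32, 2021, Lyra, Vic, 37, Eve), (Atlas, 9, 32, 2021, Lyra, Xia, 24, Xia), (Atlas, 9, 32, 2021, Lyra, Xia, 37, Eve), (Atlas, 9, 32, 2021, Nova, Ola, 24, Xia), (Atlas, 9, 32, 2021, Nova, Ola, 37, Eve), (Atlas, 9, 32, 2021, Orion, Quin, 24, Xia), (Atlas, 9, 32, 2021, Orion, Quin, 37, Eve), (Atlas, 9, 32, 2021, Zephyr, Ned, 24, Xia), (Atlas, 9, 32, 2021, Zephyr, Ned, 37, Eve)}.
Apply σ_{role ≠ Orion and sid > 22}; surviving tuples: {(Atlas, 9, 32, 2021, Echo, Sam, 24, Xia), (Atlas, 9, 32, 2021, Echo, Sam, 37, Eve), (Atlas, 9, 32, 2021, Helix, Yan, 24, Xia), (Atlas, 9, 32, 2021, Helix, Yan, 37, Eve), (Atlas, 9, 32, 2021, Lyra, Vic, 24, Xia), (Atlas, 9, 32, 2021, Lyra, Vic, 37, Eve), (Atlas, 9, 32, 2021, Lyra, Xia, 24, Xia), (Atlas, 9, 32, 2021, Lyra, Xia, 37, Eve), (Atlas, 9, 32, 2021, Nova, Ola, 24, Xia), (Atlas, 9, 32, 2021, Nova, Ola, 37, Eve), (Atlas, 9, 32, 2021, Zephyr, Ned, 24, Xia), (Atlas, 9, 32, 2021, Zephyr, Ned, 37, Eve)}
Keep only column(s) aid, aname, sname: {(9, Ned, Eve), (9, Ned, Xia), (9, Ola, Eve), (9, Ola, Xia), (9, Sam, Eve), (9, Sam, Xia), (9, Vic, Eve), (9, Vic, Xia), (9, Xia, Eve), (9, Xia, Xia), (9, Yan, Eve), (9, Yan, Xia)}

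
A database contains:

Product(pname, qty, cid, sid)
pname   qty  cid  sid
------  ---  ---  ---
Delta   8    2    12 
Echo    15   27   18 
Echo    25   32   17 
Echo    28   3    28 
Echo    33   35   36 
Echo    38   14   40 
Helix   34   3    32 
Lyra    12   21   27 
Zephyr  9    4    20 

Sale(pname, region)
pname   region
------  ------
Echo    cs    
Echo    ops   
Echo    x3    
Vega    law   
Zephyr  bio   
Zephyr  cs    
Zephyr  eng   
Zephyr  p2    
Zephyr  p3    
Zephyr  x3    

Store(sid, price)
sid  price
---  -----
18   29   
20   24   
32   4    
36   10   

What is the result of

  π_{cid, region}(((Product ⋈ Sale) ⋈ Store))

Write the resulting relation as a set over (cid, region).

{(27, cs), (27, ops), (27, x3), (35, cs), (35, ops), (35, x3), (4, bio), (4, cs), (4, eng), (4, p2), (4, p3), (4, x3)}

Product ⋈ Sale (natural join on pname): {(Echo, 15, 27, 18, cs), (Echo, 15, 27, 18, ops), (Echo, 15, 27, 18, x3), (Echo, 25, 32, 17, cs), (Echo, 25, 32, 17, ops), (Echo, 25, 32, 17, x3), (Echo, 28, 3, 28, cs), (Echo, 28, 3, 28, ops), (Echo, 28, 3, 28, x3), (Echo, 33, 35, 36, cs), (Echo, 33, 35, 36, ops), (Echo, 33, 35, 36, x3), (Echo, 38, 14, 40, cs), (Echo, 38, 14, 40, ops), (Echo, 38, 14, 40, x3), (Zephyr, 9, 4, 20, bio), (Zephyr, 9, 4, 20, cs), (Zephyr, 9, 4, 20, eng), (Zephyr, 9, 4, 20, p2), (Zephyr, 9, 4, 20, p3), (Zephyr, 9, 4, 20, x3)}
(Product ⋈ Sale) ⋈ Store (natural join on sid): {(Echo, 15, 27, 18, cs, 29), (Echo, 15, 27, 18, ops, 29), (Echo, 15, 27, 18, x3, 29), (Echo, 33, 35, 36, cs, 10), (Echo, 33, 35, 36, ops, 10), (Echo, 33, 35, 36, x3, 10), (Zephyr, 9, 4, 20, bio, 24), (Zephyr, 9, 4, 20, cs, 24), (Zephyr, 9, 4, 20, eng, 24), (Zephyr, 9, 4, 20, p2, 24), (Zephyr, 9, 4, 20, p3, 24), (Zephyr, 9, 4, 20, x3, 24)}
Projecting to cid, region: {(27, cs), (27, ops), (27, x3), (35, cs), (35, ops), (35, x3), (4, bio), (4, cs), (4, eng), (4, p2), (4, p3), (4, x3)}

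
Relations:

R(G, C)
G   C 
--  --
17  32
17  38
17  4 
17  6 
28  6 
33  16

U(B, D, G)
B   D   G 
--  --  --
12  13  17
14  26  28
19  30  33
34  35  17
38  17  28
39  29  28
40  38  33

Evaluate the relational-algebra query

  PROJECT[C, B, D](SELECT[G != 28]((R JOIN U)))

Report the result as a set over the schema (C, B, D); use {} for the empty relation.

{(16, 19, 30), (16, 40, 38), (32, 12, 13), (32, 34, 35), (38, 12, 13), (38, 34, 35), (4, 12, 13), (4, 34, 35), (6, 12, 13), (6, 34, 35)}

Natural join on G: {(17, 32, 12, 13), (17, 32, 34, 35), (17, 38, 12, 13), (17, 38, 34, 35), (17, 4, 12, 13), (17, 4, 34, 35), (17, 6, 12, 13), (17, 6, 34, 35), (28, 6, 14, 26), (28, 6, 38, 17), (28, 6, 39, 29), (33, 16, 19, 30), (33, 16, 40, 38)}
σ[G != 28]: keep tuples satisfying G != 28 → {(17, 32, 12, 13), (17, 32, 34, 35), (17, 38, 12, 13), (17, 38, 34, 35), (17, 4, 12, 13), (17, 4, 34, 35), (17, 6, 12, 13), (17, 6, 34, 35), (33, 16, 19, 30), (33, 16, 40, 38)}
π_{C, B, D} gives {(16, 19, 30), (16, 40, 38), (32, 12, 13), (32, 34, 35), (38, 12, 13), (38, 34, 35), (4, 12, 13), (4, 34, 35), (6, 12, 13), (6, 34, 35)}.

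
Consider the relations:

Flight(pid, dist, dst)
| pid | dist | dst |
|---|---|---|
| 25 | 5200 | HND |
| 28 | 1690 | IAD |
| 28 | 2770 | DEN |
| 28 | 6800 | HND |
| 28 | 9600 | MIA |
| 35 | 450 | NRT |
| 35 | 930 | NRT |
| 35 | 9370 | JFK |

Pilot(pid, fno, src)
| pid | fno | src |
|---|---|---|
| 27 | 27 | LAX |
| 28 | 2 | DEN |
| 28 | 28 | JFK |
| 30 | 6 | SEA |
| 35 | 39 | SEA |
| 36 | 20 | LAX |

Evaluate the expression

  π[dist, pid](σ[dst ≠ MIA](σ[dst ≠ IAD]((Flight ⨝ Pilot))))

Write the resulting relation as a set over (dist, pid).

{(2770, 28), (450, 35), (6800, 28), (930, 35), (9370, 35)}

Natural join on pid: {(28, 1690, IAD, 2, DEN), (28, 1690, IAD, 28, JFK), (28, 2770, DEN, 2, DEN), (28, 2770, DEN, 28, JFK), (28, 6800, HND, 2, DEN), (28, 6800, HND, 28, JFK), (28, 9600, MIA, 2, DEN), (28, 9600, MIA, 28, JFK), (35, 450, NRT, 39, SEA), (35, 930, NRT, 39, SEA), (35, 9370, JFK, 39, SEA)}
Selection dst ≠ IAD: {(28, 2770, DEN, 2, DEN), (28, 2770, DEN, 28, JFK), (28, 6800, HND, 2, DEN), (28, 6800, HND, 28, JFK), (28, 9600, MIA, 2, DEN), (28, 9600, MIA, 28, JFK), (35, 450, NRT, 39, SEA), (35, 930, NRT, 39, SEA), (35, 9370, JFK, 39, SEA)}
Selection dst ≠ MIA: {(28, 2770, DEN, 2, DEN), (28, 2770, DEN, 28, JFK), (28, 6800, HND, 2, DEN), (28, 6800, HND, 28, JFK), (35, 450, NRT, 39, SEA), (35, 930, NRT, 39, SEA), (35, 9370, JFK, 39, SEA)}
Keep only column(s) dist, pid (2 duplicate(s) eliminated): {(2770, 28), (450, 35), (6800, 28), (930, 35), (9370, 35)}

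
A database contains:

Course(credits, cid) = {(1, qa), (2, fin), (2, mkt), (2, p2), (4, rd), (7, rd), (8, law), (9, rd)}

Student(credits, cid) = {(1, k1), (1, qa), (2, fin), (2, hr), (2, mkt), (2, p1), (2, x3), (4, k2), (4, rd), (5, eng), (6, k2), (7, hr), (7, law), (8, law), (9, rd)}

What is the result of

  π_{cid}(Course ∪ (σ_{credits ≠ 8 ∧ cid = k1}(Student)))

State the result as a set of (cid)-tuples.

Selection credits ≠ 8 ∧ cid = k1: {(1, k1)}
Union: {(1, qa), (2, fin), (2, mkt), (2, p2), (4, rd), (7, rd), (8, law), (9, rd)} with {(1, k1)} → {(1, k1), (1, qa), (2, fin), (2, mkt), (2, p2), (4, rd), (7, rd), (8, law), (9, rd)}
Projecting to cid (2 duplicate(s) eliminated): {fin, k1, law, mkt, p2, qa, rd}

{fin, k1, law, mkt, p2, qa, rd}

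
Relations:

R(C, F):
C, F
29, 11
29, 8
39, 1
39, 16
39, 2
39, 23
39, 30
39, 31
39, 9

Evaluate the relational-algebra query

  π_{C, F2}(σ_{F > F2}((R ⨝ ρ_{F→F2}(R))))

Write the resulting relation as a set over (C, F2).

{(29, 8), (39, 1), (39, 16), (39, 2), (39, 23), (39, 30), (39, 9)}

ρ[F→F2]: schema becomes (C, F2); tuples unchanged.
Natural join on C: {(29, 11, 11), (29, 11, 8), (29, 8, 11), (29, 8, 8), (39, 1, 1), (39, 1, 16), (39, 1, 2), (39, 1, 23), (39, 1, 30), (39, 1, 31), (39, 1, 9), (39, 16, 1), (39, 16, 16), (39, 16, 2), (39, 16, 23), (39, 16, 30), (39, 16, 31), (39, 16, 9), (39, 2, 1), (39, 2, 16), (39, 2, 2), (39, 2, 23), (39, 2, 30), (39, 2, 31), (39, 2, 9), (39, 23, 1), (39, 23, 16), (39, 23, 2), (39, 23, 23), (39, 23, 30), (39, 23, 31), (39, 23, 9), (39, 30, 1), (39, 30, 16), (39, 30, 2), (39, 30, 23), (39, 30, 30), (39, 30, 31), (39, 30, 9), (39, 31, 1), (39, 31, 16), (39, 31, 2), (39, 31, 23), (39, 31, 30), (39, 31, 31), (39, 31, 9), (39, 9, 1), (39, 9, 16), (39, 9, 2), (39, 9, 23), (39, 9, 30), (39, 9, 31), (39, 9, 9)}
σ[F > F2]: keep tuples satisfying F > F2 → {(29, 11, 8), (39, 16, 1), (39, 16, 2), (39, 16, 9), (39, 2, 1), (39, 23, 1), (39, 23, 16), (39, 23, 2), (39, 23, 9), (39, 30, 1), (39, 30, 16), (39, 30, 2), (39, 30, 23), (39, 30, 9), (39, 31, 1), (39, 31, 16), (39, 31, 2), (39, 31, 23), (39, 31, 30), (39, 31, 9), (39, 9, 1), (39, 9, 2)}
π[C, F2]: project onto (C, F2) (15 duplicate(s) eliminated) → {(29, 8), (39, 1), (39, 16), (39, 2), (39, 23), (39, 30), (39, 9)}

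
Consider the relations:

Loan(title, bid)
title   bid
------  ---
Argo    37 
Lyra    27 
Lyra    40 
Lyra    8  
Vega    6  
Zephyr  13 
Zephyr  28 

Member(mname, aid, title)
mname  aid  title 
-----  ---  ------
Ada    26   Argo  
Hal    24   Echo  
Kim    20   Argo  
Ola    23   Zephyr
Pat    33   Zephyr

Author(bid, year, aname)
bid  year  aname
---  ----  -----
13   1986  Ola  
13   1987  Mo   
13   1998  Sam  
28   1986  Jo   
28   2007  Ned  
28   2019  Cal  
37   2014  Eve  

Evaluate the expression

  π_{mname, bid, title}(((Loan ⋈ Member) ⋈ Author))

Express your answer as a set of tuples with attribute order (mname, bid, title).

Natural join on title: {(Argo, 37, Ada, 26), (Argo, 37, Kim, 20), (Zephyr, 13, Ola, 23), (Zephyr, 13, Pat, 33), (Zephyr, 28, Ola, 23), (Zephyr, 28, Pat, 33)}
Natural join on bid: {(Argo, 37, Ada, 26, 2014, Eve), (Argo, 37, Kim, 20, 2014, Eve), (Zephyr, 13, Ola, 23, 1986, Ola), (Zephyr, 13, Ola, 23, 1987, Mo), (Zephyr, 13, Ola, 23, 1998, Sam), (Zephyr, 13, Pat, 33, 1986, Ola), (Zephyr, 13, Pat, 33, 1987, Mo), (Zephyr, 13, Pat, 33, 1998, Sam), (Zephyr, 28, Ola, 23, 1986, Jo), (Zephyr, 28, Ola, 23, 2007, Ned), (Zephyr, 28, Ola, 23, 2019, Cal), (Zephyr, 28, Pat, 33, 1986, Jo), (Zephyr, 28, Pat, 33, 2007, Ned), (Zephyr, 28, Pat, 33, 2019, Cal)}
Projecting to mname, bid, title (8 duplicate(s) eliminated): {(Ada, 37, Argo), (Kim, 37, Argo), (Ola, 13, Zephyr), (Ola, 28, Zephyr), (Pat, 13, Zephyr), (Pat, 28, Zephyr)}

{(Ada, 37, Argo), (Kim, 37, Argo), (Ola, 13, Zephyr), (Ola, 28, Zephyr), (Pat, 13, Zephyr), (Pat, 28, Zephyr)}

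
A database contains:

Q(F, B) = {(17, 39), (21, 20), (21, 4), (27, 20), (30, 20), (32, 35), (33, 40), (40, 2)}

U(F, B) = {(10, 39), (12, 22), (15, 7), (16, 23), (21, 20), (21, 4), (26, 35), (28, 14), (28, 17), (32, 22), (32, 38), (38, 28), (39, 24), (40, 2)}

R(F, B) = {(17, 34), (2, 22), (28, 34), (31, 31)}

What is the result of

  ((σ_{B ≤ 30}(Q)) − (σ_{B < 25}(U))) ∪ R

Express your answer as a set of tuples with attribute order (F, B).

{(17, 34), (2, 22), (27, 20), (28, 34), (30, 20), (31, 31)}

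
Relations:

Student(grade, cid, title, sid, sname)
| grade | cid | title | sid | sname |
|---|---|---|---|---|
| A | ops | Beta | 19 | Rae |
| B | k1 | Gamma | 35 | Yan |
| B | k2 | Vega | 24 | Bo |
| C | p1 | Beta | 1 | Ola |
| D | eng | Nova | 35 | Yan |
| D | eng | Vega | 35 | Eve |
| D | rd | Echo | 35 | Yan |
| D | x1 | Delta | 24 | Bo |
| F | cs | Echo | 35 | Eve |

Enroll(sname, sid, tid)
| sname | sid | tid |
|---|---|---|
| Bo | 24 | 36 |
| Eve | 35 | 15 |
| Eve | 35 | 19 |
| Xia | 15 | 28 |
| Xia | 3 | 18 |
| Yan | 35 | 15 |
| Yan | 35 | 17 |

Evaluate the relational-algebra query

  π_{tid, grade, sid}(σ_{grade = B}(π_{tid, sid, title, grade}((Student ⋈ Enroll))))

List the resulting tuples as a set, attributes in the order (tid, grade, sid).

{(15, B, 35), (17, B, 35), (36, B, 24)}

Joining Student and Enroll on sid, sname yields {(B, k1, Gamma, 35, Yan, 15), (B, k1, Gamma, 35, Yan, 17), (B, k2, Vega, 24, Bo, 36), (D, eng, Nova, 35, Yan, 15), (D, eng, Nova, 35, Yan, 17), (D, eng, Vega, 35, Eve, 15), (D, eng, Vega, 35, Eve, 19), (D, rd, Echo, 35, Yan, 15), (D, rd, Echo, 35, Yan, 17), (D, x1, Delta, 24, Bo, 36), (F, cs, Echo, 35, Eve, 15), (F, cs, Echo, 35, Eve, 19)}.
Keep only column(s) tid, sid, title, grade: {(15, 35, Echo, D), (15, 35, Echo, F), (15, 35, Gamma, B), (15, 35, Nova, D), (15, 35, Vega, D), (17, 35, Echo, D), (17, 35, Gamma, B), (17, 35, Nova, D), (19, 35, Echo, F), (19, 35, Vega, D), (36, 24, Delta, D), (36, 24, Vega, B)}
Filtering on grade = B leaves {(15, 35, Gamma, B), (17, 35, Gamma, B), (36, 24, Vega, B)}.
Keep only column(s) tid, grade, sid: {(15, B, 35), (17, B, 35), (36, B, 24)}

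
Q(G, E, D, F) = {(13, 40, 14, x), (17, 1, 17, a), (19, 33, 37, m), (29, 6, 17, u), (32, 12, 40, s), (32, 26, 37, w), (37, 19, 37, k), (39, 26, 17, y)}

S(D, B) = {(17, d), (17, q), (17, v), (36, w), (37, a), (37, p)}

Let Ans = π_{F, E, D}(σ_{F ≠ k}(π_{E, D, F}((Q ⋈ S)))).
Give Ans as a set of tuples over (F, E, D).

{(a, 1, 17), (m, 33, 37), (u, 6, 17), (w, 26, 37), (y, 26, 17)}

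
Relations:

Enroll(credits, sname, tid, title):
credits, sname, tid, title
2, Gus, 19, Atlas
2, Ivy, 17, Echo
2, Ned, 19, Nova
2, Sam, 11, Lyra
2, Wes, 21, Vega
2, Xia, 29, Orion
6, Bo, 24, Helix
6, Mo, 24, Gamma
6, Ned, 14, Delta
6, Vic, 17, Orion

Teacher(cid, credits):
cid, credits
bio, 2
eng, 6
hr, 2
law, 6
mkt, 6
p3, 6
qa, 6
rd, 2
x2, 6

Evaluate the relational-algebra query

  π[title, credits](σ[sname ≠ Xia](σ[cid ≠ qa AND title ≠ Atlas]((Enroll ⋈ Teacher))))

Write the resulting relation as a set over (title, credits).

{(Delta, 6), (Echo, 2), (Gamma, 6), (Helix, 6), (Lyra, 2), (Nova, 2), (Orion, 6), (Vega, 2)}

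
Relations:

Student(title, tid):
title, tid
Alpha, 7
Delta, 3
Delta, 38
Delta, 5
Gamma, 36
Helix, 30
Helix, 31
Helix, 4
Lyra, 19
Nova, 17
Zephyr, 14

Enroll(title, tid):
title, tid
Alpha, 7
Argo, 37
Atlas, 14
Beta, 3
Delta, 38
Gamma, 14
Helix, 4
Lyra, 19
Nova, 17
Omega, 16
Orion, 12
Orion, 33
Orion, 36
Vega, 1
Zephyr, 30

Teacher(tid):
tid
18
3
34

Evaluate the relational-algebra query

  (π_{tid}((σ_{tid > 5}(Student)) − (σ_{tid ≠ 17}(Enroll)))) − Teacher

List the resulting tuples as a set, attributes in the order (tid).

σ[tid > 5]: keep tuples satisfying tid > 5 → {(Alpha, 7), (Delta, 38), (Gamma, 36), (Helix, 30), (Helix, 31), (Lyra, 19), (Nova, 17), (Zephyr, 14)}
σ[tid ≠ 17]: keep tuples satisfying tid ≠ 17 → {(Alpha, 7), (Argo, 37), (Atlas, 14), (Beta, 3), (Delta, 38), (Gamma, 14), (Helix, 4), (Lyra, 19), (Omega, 16), (Orion, 12), (Orion, 33), (Orion, 36), (Vega, 1), (Zephyr, 30)}
Set difference of the two operands is {(Gamma, 36), (Helix, 30), (Helix, 31), (Nova, 17), (Zephyr, 14)}.
Keep only column(s) tid: {14, 17, 30, 31, 36}
Set difference of the two operands is {14, 17, 30, 31, 36}.

{14, 17, 30, 31, 36}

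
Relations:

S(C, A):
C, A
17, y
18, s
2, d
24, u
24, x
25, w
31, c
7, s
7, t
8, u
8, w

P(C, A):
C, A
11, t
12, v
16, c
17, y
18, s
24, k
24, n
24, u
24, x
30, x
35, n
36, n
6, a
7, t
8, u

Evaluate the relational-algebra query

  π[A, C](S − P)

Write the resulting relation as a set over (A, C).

{(c, 31), (d, 2), (s, 7), (w, 25), (w, 8)}

Taking the difference: {(2, d), (25, w), (31, c), (7, s), (8, w)}
π[A, C]: project onto (A, C) → {(c, 31), (d, 2), (s, 7), (w, 25), (w, 8)}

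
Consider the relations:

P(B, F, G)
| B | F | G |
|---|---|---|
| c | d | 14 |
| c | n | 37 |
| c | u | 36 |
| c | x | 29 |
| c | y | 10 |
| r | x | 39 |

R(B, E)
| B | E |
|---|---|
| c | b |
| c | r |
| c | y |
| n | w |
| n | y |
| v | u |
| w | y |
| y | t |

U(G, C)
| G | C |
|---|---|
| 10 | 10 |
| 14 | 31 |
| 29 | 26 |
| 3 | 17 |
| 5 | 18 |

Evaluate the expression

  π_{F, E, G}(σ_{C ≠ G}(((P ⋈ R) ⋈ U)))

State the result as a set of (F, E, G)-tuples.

Natural join on B: {(c, d, 14, b), (c, d, 14, r), (c, d, 14, y), (c, n, 37, b), (c, n, 37, r), (c, n, 37, y), (c, u, 36, b), (c, u, 36, r), (c, u, 36, y), (c, x, 29, b), (c, x, 29, r), (c, x, 29, y), (c, y, 10, b), (c, y, 10, r), (c, y, 10, y)}
Natural join on G: {(c, d, 14, b, 31), (c, d, 14, r, 31), (c, d, 14, y, 31), (c, x, 29, b, 26), (c, x, 29, r, 26), (c, x, 29, y, 26), (c, y, 10, b, 10), (c, y, 10, r, 10), (c, y, 10, y, 10)}
Apply σ_{C ≠ G}; surviving tuples: {(c, d, 14, b, 31), (c, d, 14, r, 31), (c, d, 14, y, 31), (c, x, 29, b, 26), (c, x, 29, r, 26), (c, x, 29, y, 26)}
π[F, E, G]: project onto (F, E, G) → {(d, b, 14), (d, r, 14), (d, y, 14), (x, b, 29), (x, r, 29), (x, y, 29)}

{(d, b, 14), (d, r, 14), (d, y, 14), (x, b, 29), (x, r, 29), (x, y, 29)}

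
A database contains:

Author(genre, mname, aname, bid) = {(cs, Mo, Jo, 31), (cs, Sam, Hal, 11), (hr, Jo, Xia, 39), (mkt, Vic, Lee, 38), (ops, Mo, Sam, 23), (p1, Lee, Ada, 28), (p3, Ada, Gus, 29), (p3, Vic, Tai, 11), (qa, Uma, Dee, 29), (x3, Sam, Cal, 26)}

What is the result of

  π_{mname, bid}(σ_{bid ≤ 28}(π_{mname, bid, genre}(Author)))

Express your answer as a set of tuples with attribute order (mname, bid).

Projecting to mname, bid, genre: {(Ada, 29, p3), (Jo, 39, hr), (Lee, 28, p1), (Mo, 23, ops), (Mo, 31, cs), (Sam, 11, cs), (Sam, 26, x3), (Uma, 29, qa), (Vic, 11, p3), (Vic, 38, mkt)}
Filtering on bid ≤ 28 leaves {(Lee, 28, p1), (Mo, 23, ops), (Sam, 11, cs), (Sam, 26, x3), (Vic, 11, p3)}.
Projecting to mname, bid: {(Lee, 28), (Mo, 23), (Sam, 11), (Sam, 26), (Vic, 11)}

{(Lee, 28), (Mo, 23), (Sam, 11), (Sam, 26), (Vic, 11)}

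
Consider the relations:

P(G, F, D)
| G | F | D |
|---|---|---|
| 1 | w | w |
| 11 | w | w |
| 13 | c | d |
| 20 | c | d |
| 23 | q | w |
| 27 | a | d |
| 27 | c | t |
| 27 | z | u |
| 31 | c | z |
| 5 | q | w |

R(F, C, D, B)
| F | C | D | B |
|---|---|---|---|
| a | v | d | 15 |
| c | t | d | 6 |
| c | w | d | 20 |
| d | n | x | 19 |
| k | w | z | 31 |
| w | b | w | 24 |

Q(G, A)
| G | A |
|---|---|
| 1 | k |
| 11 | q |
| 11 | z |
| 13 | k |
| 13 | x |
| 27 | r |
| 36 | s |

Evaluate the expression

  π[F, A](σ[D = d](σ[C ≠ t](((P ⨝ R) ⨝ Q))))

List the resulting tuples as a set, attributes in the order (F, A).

{(a, r), (c, k), (c, x)}

Natural join on F, D: {(1, w, w, b, 24), (11, w, w, b, 24), (13, c, d, t, 6), (13, c, d, w, 20), (20, c, d, t, 6), (20, c, d, w, 20), (27, a, d, v, 15)}
Natural join on G: {(1, w, w, b, 24, k), (11, w, w, b, 24, q), (11, w, w, b, 24, z), (13, c, d, t, 6, k), (13, c, d, t, 6, x), (13, c, d, w, 20, k), (13, c, d, w, 20, x), (27, a, d, v, 15, r)}
σ[C ≠ t]: keep tuples satisfying C ≠ t → {(1, w, w, b, 24, k), (11, w, w, b, 24, q), (11, w, w, b, 24, z), (13, c, d, w, 20, k), (13, c, d, w, 20, x), (27, a, d, v, 15, r)}
σ[D = d]: keep tuples satisfying D = d → {(13, c, d, w, 20, k), (13, c, d, w, 20, x), (27, a, d, v, 15, r)}
π[F, A]: project onto (F, A) → {(a, r), (c, k), (c, x)}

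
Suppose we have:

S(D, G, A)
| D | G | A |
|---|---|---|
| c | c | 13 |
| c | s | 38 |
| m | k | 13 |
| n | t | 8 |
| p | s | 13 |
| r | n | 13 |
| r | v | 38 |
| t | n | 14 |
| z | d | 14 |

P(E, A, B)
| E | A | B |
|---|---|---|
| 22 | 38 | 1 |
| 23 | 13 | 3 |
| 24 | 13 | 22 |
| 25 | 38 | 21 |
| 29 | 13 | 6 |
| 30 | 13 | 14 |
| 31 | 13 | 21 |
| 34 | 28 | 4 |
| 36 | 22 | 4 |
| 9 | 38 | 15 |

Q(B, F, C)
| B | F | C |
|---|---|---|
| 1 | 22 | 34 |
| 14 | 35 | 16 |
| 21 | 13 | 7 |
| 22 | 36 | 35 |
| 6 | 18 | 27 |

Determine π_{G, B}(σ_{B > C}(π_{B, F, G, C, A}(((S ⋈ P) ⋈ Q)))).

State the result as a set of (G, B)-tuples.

S ⋈ P (natural join on A): {(c, c, 13, 23, 3), (c, c, 13, 24, 22), (c, c, 13, 29, 6), (c, c, 13, 30, 14), (c, c, 13, 31, 21), (c, s, 38, 22, 1), (c, s, 38, 25, 21), (c, s, 38, 9, 15), (m, k, 13, 23, 3), (m, k, 13, 24, 22), (m, k, 13, 29, 6), (m, k, 13, 30, 14), (m, k, 13, 31, 21), (p, s, 13, 23, 3), (p, s, 13, 24, 22), (p, s, 13, 29, 6), (p, s, 13, 30, 14), (p, s, 13, 31, 21), (r, n, 13, 23, 3), (r, n, 13, 24, 22), (r, n, 13, 29, 6), (r, n, 13, 30, 14), (r, n, 13, 31, 21), (r, v, 38, 22, 1), (r, v, 38, 25, 21), (r, v, 38, 9, 15)}
(S ⋈ P) ⋈ Q (natural join on B): {(c, c, 13, 24, 22, 36, 35), (c, c, 13, 29, 6, 18, 27), (c, c, 13, 30, 14, 35, 16), (c, c, 13, 31, 21, 13, 7), (c, s, 38, 22, 1, 22, 34), (c, s, 38, 25, 21, 13, 7), (m, k, 13, 24, 22, 36, 35), (m, k, 13, 29, 6, 18, 27), (m, k, 13, 30, 14, 35, 16), (m, k, 13, 31, 21, 13, 7), (p, s, 13, 24, 22, 36, 35), (p, s, 13, 29, 6, 18, 27), (p, s, 13, 30, 14, 35, 16), (p, s, 13, 31, 21, 13, 7), (r, n, 13, 24, 22, 36, 35), (r, n, 13, 29, 6, 18, 27), (r, n, 13, 30, 14, 35, 16), (r, n, 13, 31, 21, 13, 7), (r, v, 38, 22, 1, 22, 34), (r, v, 38, 25, 21, 13, 7)}
π[B, F, G, C, A]: project onto (B, F, G, C, A) → {(1, 22, s, 34, 38), (1, 22, v, 34, 38), (14, 35, c, 16, 13), (14, 35, k, 16, 13), (14, 35, n, 16, 13), (14, 35, s, 16, 13), (21, 13, c, 7, 13), (21, 13, k, 7, 13), (21, 13, n, 7, 13), (21, 13, s, 7, 13), (21, 13, s, 7, 38), (21, 13, v, 7, 38), (22, 36, c, 35, 13), (22, 36, k, 35, 13), (22, 36, n, 35, 13), (22, 36, s, 35, 13), (6, 18, c, 27, 13), (6, 18, k, 27, 13), (6, 18, n, 27, 13), (6, 18, s, 27, 13)}
σ[B > C]: keep tuples satisfying B > C → {(21, 13, c, 7, 13), (21, 13, k, 7, 13), (21, 13, n, 7, 13), (21, 13, s, 7, 13), (21, 13, s, 7, 38), (21, 13, v, 7, 38)}
π[G, B]: project onto (G, B) (1 duplicate(s) eliminated) → {(c, 21), (k, 21), (n, 21), (s, 21), (v, 21)}

{(c, 21), (k, 21), (n, 21), (s, 21), (v, 21)}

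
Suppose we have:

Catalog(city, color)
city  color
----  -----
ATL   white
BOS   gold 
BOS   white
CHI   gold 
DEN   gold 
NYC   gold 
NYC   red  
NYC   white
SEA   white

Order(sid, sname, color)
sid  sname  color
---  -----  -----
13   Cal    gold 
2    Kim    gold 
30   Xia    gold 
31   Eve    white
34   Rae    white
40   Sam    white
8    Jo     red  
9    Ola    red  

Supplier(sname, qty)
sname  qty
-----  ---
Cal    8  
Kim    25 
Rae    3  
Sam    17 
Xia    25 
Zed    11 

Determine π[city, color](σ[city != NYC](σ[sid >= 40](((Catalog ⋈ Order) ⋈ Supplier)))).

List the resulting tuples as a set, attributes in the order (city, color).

Joining Catalog and Order on color yields {(ATL, white, 31, Eve), (ATL, white, 34, Rae), (ATL, white, 40, Sam), (BOS, gold, 13, Cal), (BOS, gold, 2, Kim), (BOS, gold, 30, Xia), (BOS, white, 31, Eve), (BOS, white, 34, Rae), (BOS, white, 40, Sam), (CHI, gold, 13, Cal), (CHI, gold, 2, Kim), (CHI, gold, 30, Xia), (DEN, gold, 13, Cal), (DEN, gold, 2, Kim), (DEN, gold, 30, Xia), (NYC, gold, 13, Cal), (NYC, gold, 2, Kim), (NYC, gold, 30, Xia), (NYC, red, 8, Jo), (NYC, red, 9, Ola), (NYC, white, 31, Eve), (NYC, white, 34, Rae), (NYC, white, 40, Sam), (SEA, white, 31, Eve), (SEA, white, 34, Rae), (SEA, white, 40, Sam)}.
Joining (Catalog ⋈ Order) and Supplier on sname yields {(ATL, white, 34, Rae, 3), (ATL, white, 40, Sam, 17), (BOS, gold, 13, Cal, 8), (BOS, gold, 2, Kim, 25), (BOS, gold, 30, Xia, 25), (BOS, white, 34, Rae, 3), (BOS, white, 40, Sam, 17), (CHI, gold, 13, Cal, 8), (CHI, gold, 2, Kim, 25), (CHI, gold, 30, Xia, 25), (DEN, gold, 13, Cal, 8), (DEN, gold, 2, Kim, 25), (DEN, gold, 30, Xia, 25), (NYC, gold, 13, Cal, 8), (NYC, gold, 2, Kim, 25), (NYC, gold, 30, Xia, 25), (NYC, white, 34, Rae, 3), (NYC, white, 40, Sam, 17), (SEA, white, 34, Rae, 3), (SEA, white, 40, Sam, 17)}.
σ[sid >= 40]: keep tuples satisfying sid >= 40 → {(ATL, white, 40, Sam, 17), (BOS, white, 40, Sam, 17), (NYC, white, 40, Sam, 17), (SEA, white, 40, Sam, 17)}
σ[city != NYC]: keep tuples satisfying city != NYC → {(ATL, white, 40, Sam, 17), (BOS, white, 40, Sam, 17), (SEA, white, 40, Sam, 17)}
Keep only column(s) city, color: {(ATL, white), (BOS, white), (SEA, white)}

{(ATL, white), (BOS, white), (SEA, white)}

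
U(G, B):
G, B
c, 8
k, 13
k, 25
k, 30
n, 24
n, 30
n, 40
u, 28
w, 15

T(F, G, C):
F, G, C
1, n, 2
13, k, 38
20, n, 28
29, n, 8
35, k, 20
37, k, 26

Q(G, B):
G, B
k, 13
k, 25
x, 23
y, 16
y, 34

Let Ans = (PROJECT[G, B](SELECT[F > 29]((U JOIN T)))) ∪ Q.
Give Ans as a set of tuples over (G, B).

{(k, 13), (k, 25), (k, 30), (x, 23), (y, 16), (y, 34)}

U ⋈ T (natural join on G): {(k, 13, 13, 38), (k, 13, 35, 20), (k, 13, 37, 26), (k, 25, 13, 38), (k, 25, 35, 20), (k, 25, 37, 26), (k, 30, 13, 38), (k, 30, 35, 20), (k, 30, 37, 26), (n, 24, 1, 2), (n, 24, 20, 28), (n, 24, 29, 8), (n, 30, 1, 2), (n, 30, 20, 28), (n, 30, 29, 8), (n, 40, 1, 2), (n, 40, 20, 28), (n, 40, 29, 8)}
Selection F > 29: {(k, 13, 35, 20), (k, 13, 37, 26), (k, 25, 35, 20), (k, 25, 37, 26), (k, 30, 35, 20), (k, 30, 37, 26)}
Projecting to G, B (3 duplicate(s) eliminated): {(k, 13), (k, 25), (k, 30)}
Set union of the two operands is {(k, 13), (k, 25), (k, 30), (x, 23), (y, 16), (y, 34)}.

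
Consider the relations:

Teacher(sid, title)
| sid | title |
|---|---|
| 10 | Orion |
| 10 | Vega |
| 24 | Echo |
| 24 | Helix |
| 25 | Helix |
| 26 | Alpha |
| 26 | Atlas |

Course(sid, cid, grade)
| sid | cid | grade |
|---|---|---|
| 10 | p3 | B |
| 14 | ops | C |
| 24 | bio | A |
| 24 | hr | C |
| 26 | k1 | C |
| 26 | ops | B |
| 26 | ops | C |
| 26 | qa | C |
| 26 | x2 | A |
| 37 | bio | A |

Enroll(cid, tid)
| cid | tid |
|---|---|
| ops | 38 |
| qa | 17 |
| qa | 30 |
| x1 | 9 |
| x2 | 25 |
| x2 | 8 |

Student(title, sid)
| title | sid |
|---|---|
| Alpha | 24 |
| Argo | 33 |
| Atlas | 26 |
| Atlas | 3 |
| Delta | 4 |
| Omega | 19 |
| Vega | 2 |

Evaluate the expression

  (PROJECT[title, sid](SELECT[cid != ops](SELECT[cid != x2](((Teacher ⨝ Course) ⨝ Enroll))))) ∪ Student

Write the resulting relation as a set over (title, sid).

Natural join on sid: {(10, Orion, p3, B), (10, Vega, p3, B), (24, Echo, bio, A), (24, Echo, hr, C), (24, Helix, bio, A), (24, Helix, hr, C), (26, Alpha, k1, C), (26, Alpha, ops, B), (26, Alpha, ops, C), (26, Alpha, qa, C), (26, Alpha, x2, A), (26, Atlas, k1, C), (26, Atlas, ops, B), (26, Atlas, ops, C), (26, Atlas, qa, C), (26, Atlas, x2, A)}
Natural join on cid: {(26, Alpha, ops, B, 38), (26, Alpha, ops, C, 38), (26, Alpha, qa, C, 17), (26, Alpha, qa, C, 30), (26, Alpha, x2, A, 25), (26, Alpha, x2, A, 8), (26, Atlas, ops, B, 38), (26, Atlas, ops, C, 38), (26, Atlas, qa, C, 17), (26, Atlas, qa, C, 30), (26, Atlas, x2, A, 25), (26, Atlas, x2, A, 8)}
Filtering on cid != x2 leaves {(26, Alpha, ops, B, 38), (26, Alpha, ops, C, 38), (26, Alpha, qa, C, 17), (26, Alpha, qa, C, 30), (26, Atlas, ops, B, 38), (26, Atlas, ops, C, 38), (26, Atlas, qa, C, 17), (26, Atlas, qa, C, 30)}.
Filtering on cid != ops leaves {(26, Alpha, qa, C, 17), (26, Alpha, qa, C, 30), (26, Atlas, qa, C, 17), (26, Atlas, qa, C, 30)}.
π_{title, sid} gives {(Alpha, 26), (Atlas, 26)} (2 duplicate(s) eliminated).
Union: {(Alpha, 26), (Atlas, 26)} with {(Alpha, 24), (Argo, 33), (Atlas, 26), (Atlas, 3), (Delta, 4), (Omega, 19), (Vega, 2)} → {(Alpha, 24), (Alpha, 26), (Argo, 33), (Atlas, 26), (Atlas, 3), (Delta, 4), (Omega, 19), (Vega, 2)}

{(Alpha, 24), (Alpha, 26), (Argo, 33), (Atlas, 26), (Atlas, 3), (Delta, 4), (Omega, 19), (Vega, 2)}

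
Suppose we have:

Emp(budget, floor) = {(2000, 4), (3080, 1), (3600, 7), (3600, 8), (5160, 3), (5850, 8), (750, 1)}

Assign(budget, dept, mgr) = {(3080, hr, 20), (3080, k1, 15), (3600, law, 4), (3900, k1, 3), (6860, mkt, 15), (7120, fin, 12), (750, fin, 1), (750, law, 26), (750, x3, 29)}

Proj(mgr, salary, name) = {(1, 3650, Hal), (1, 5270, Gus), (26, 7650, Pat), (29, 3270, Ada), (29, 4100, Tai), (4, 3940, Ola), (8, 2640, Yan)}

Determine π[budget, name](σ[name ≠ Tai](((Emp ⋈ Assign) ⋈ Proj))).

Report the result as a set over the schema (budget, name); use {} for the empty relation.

Joining Emp and Assign on budget yields {(3080, 1, hr, 20), (3080, 1, k1, 15), (3600, 7, law, 4), (3600, 8, law, 4), (750, 1, fin, 1), (750, 1, law, 26), (750, 1, x3, 29)}.
Joining (Emp ⋈ Assign) and Proj on mgr yields {(3600, 7, law, 4, 3940, Ola), (3600, 8, law, 4, 3940, Ola), (750, 1, fin, 1, 3650, Hal), (750, 1, fin, 1, 5270, Gus), (750, 1, law, 26, 7650, Pat), (750, 1, x3, 29, 3270, Ada), (750, 1, x3, 29, 4100, Tai)}.
Filtering on name ≠ Tai leaves {(3600, 7, law, 4, 3940, Ola), (3600, 8, law, 4, 3940, Ola), (750, 1, fin, 1, 3650, Hal), (750, 1, fin, 1, 5270, Gus), (750, 1, law, 26, 7650, Pat), (750, 1, x3, 29, 3270, Ada)}.
π_{budget, name} gives {(3600, Ola), (750, Ada), (750, Gus), (750, Hal), (750, Pat)} (1 duplicate(s) eliminated).

{(3600, Ola), (750, Ada), (750, Gus), (750, Hal), (750, Pat)}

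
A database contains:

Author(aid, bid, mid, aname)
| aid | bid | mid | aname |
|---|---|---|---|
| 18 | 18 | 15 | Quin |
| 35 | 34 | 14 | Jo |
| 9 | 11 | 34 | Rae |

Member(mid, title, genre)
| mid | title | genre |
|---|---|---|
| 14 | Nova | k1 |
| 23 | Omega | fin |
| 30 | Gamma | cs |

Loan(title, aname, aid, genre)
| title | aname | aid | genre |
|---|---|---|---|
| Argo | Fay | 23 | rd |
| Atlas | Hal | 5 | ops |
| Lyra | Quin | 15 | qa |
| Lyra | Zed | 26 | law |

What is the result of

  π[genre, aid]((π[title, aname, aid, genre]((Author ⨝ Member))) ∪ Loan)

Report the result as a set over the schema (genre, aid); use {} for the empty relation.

{(k1, 35), (law, 26), (ops, 5), (qa, 15), (rd, 23)}

Natural join on mid: {(35, 34, 14, Jo, Nova, k1)}
π_{title, aname, aid, genre} gives {(Nova, Jo, 35, k1)}.
Union: {(Nova, Jo, 35, k1)} with {(Argo, Fay, 23, rd), (Atlas, Hal, 5, ops), (Lyra, Quin, 15, qa), (Lyra, Zed, 26, law)} → {(Argo, Fay, 23, rd), (Atlas, Hal, 5, ops), (Lyra, Quin, 15, qa), (Lyra, Zed, 26, law), (Nova, Jo, 35, k1)}
π_{genre, aid} gives {(k1, 35), (law, 26), (ops, 5), (qa, 15), (rd, 23)}.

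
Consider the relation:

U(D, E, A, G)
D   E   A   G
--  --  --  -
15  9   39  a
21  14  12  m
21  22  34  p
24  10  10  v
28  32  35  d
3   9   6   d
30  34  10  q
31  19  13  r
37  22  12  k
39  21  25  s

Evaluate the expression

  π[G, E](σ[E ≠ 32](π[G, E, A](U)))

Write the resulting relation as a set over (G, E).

Keep only column(s) G, E, A: {(a, 9, 39), (d, 32, 35), (d, 9, 6), (k, 22, 12), (m, 14, 12), (p, 22, 34), (q, 34, 10), (r, 19, 13), (s, 21, 25), (v, 10, 10)}
Selection E ≠ 32: {(a, 9, 39), (d, 9, 6), (k, 22, 12), (m, 14, 12), (p, 22, 34), (q, 34, 10), (r, 19, 13), (s, 21, 25), (v, 10, 10)}
Keep only column(s) G, E: {(a, 9), (d, 9), (k, 22), (m, 14), (p, 22), (q, 34), (r, 19), (s, 21), (v, 10)}

{(a, 9), (d, 9), (k, 22), (m, 14), (p, 22), (q, 34), (r, 19), (s, 21), (v, 10)}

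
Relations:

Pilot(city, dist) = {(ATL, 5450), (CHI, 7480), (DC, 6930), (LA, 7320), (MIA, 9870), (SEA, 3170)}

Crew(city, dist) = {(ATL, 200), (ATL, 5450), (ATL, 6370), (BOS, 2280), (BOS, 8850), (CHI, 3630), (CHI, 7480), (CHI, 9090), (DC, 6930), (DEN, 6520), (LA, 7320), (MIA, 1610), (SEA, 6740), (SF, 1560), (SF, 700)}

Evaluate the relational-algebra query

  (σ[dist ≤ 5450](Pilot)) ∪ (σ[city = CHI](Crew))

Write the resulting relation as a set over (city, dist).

{(ATL, 5450), (CHI, 3630), (CHI, 7480), (CHI, 9090), (SEA, 3170)}

Selection dist ≤ 5450: {(ATL, 5450), (SEA, 3170)}
Selection city = CHI: {(CHI, 3630), (CHI, 7480), (CHI, 9090)}
Union: {(ATL, 5450), (SEA, 3170)} with {(CHI, 3630), (CHI, 7480), (CHI, 9090)} → {(ATL, 5450), (CHI, 3630), (CHI, 7480), (CHI, 9090), (SEA, 3170)}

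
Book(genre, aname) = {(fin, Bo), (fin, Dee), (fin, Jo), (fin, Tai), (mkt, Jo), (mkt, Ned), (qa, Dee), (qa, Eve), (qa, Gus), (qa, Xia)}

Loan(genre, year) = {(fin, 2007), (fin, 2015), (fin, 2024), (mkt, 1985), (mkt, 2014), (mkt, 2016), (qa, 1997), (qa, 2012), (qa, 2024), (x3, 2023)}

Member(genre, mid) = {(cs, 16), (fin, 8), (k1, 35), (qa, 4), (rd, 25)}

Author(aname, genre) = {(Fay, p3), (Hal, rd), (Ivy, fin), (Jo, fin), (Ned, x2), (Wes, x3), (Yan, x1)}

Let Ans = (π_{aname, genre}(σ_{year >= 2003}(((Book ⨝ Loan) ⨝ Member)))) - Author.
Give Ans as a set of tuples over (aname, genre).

{(Bo, fin), (Dee, fin), (Dee, qa), (Eve, qa), (Gus, qa), (Tai, fin), (Xia, qa)}

Joining Book and Loan on genre yields {(fin, Bo, 2007), (fin, Bo, 2015), (fin, Bo, 2024), (fin, Dee, 2007), (fin, Dee, 2015), (fin, Dee, 2024), (fin, Jo, 2007), (fin, Jo, 2015), (fin, Jo, 2024), (fin, Tai, 2007), (fin, Tai, 2015), (fin, Tai, 2024), (mkt, Jo, 1985), (mkt, Jo, 2014), (mkt, Jo, 2016), (mkt, Ned, 1985), (mkt, Ned, 2014), (mkt, Ned, 2016), (qa, Dee, 1997), (qa, Dee, 2012), (qa, Dee, 2024), (qa, Eve, 1997), (qa, Eve, 2012), (qa, Eve, 2024), (qa, Gus, 1997), (qa, Gus, 2012), (qa, Gus, 2024), (qa, Xia, 1997), (qa, Xia, 2012), (qa, Xia, 2024)}.
Joining (Book ⨝ Loan) and Member on genre yields {(fin, Bo, 2007, 8), (fin, Bo, 2015, 8), (fin, Bo, 2024, 8), (fin, Dee, 2007, 8), (fin, Dee, 2015, 8), (fin, Dee, 2024, 8), (fin, Jo, 2007, 8), (fin, Jo, 2015, 8), (fin, Jo, 2024, 8), (fin, Tai, 2007, 8), (fin, Tai, 2015, 8), (fin, Tai, 2024, 8), (qa, Dee, 1997, 4), (qa, Dee, 2012, 4), (qa, Dee, 2024, 4), (qa, Eve, 1997, 4), (qa, Eve, 2012, 4), (qa, Eve, 2024, 4), (qa, Gus, 1997, 4), (qa, Gus, 2012, 4), (qa, Gus, 2024, 4), (qa, Xia, 1997, 4), (qa, Xia, 2012, 4), (qa, Xia, 2024, 4)}.
Apply σ_{year >= 2003}; surviving tuples: {(fin, Bo, 2007, 8), (fin, Bo, 2015, 8), (fin, Bo, 2024, 8), (fin, Dee, 2007, 8), (fin, Dee, 2015, 8), (fin, Dee, 2024, 8), (fin, Jo, 2007, 8), (fin, Jo, 2015, 8), (fin, Jo, 2024, 8), (fin, Tai, 2007, 8), (fin, Tai, 2015, 8), (fin, Tai, 2024, 8), (qa, Dee, 2012, 4), (qa, Dee, 2024, 4), (qa, Eve, 2012, 4), (qa, Eve, 2024, 4), (qa, Gus, 2012, 4), (qa, Gus, 2024, 4), (qa, Xia, 2012, 4), (qa, Xia, 2024, 4)}
Projecting to aname, genre (12 duplicate(s) eliminated): {(Bo, fin), (Dee, fin), (Dee, qa), (Eve, qa), (Gus, qa), (Jo, fin), (Tai, fin), (Xia, qa)}
Difference: {(Bo, fin), (Dee, fin), (Dee, qa), (Eve, qa), (Gus, qa), (Jo, fin), (Tai, fin), (Xia, qa)} with {(Fay, p3), (Hal, rd), (Ivy, fin), (Jo, fin), (Ned, x2), (Wes, x3), (Yan, x1)} → {(Bo, fin), (Dee, fin), (Dee, qa), (Eve, qa), (Gus, qa), (Tai, fin), (Xia, qa)}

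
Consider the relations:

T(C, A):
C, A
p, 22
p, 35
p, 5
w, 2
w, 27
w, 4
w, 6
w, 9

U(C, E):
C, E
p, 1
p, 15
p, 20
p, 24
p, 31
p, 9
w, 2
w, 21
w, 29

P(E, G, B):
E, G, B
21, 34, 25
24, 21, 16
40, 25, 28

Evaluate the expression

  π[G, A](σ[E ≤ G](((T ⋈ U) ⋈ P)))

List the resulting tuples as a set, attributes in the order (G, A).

Natural join on C: {(p, 22, 1), (p, 22, 15), (p, 22, 20), (p, 22, 24), (p, 22, 31), (p, 22, 9), (p, 35, 1), (p, 35, 15), (p, 35, 20), (p, 35, 24), (p, 35, 31), (p, 35, 9), (p, 5, 1), (p, 5, 15), (p, 5, 20), (p, 5, 24), (p, 5, 31), (p, 5, 9), (w, 2, 2), (w, 2, 21), (w, 2, 29), (w, 27, 2), (w, 27, 21), (w, 27, 29), (w, 4, 2), (w, 4, 21), (w, 4, 29), (w, 6, 2), (w, 6, 21), (w, 6, 29), (w, 9, 2), (w, 9, 21), (w, 9, 29)}
Natural join on E: {(p, 22, 24, 21, 16), (p, 35, 24, 21, 16), (p, 5, 24, 21, 16), (w, 2, 21, 34, 25), (w, 27, 21, 34, 25), (w, 4, 21, 34, 25), (w, 6, 21, 34, 25), (w, 9, 21, 34, 25)}
Selection E ≤ G: {(w, 2, 21, 34, 25), (w, 27, 21, 34, 25), (w, 4, 21, 34, 25), (w, 6, 21, 34, 25), (w, 9, 21, 34, 25)}
π[G, A]: project onto (G, A) → {(34, 2), (34, 27), (34, 4), (34, 6), (34, 9)}

{(34, 2), (34, 27), (34, 4), (34, 6), (34, 9)}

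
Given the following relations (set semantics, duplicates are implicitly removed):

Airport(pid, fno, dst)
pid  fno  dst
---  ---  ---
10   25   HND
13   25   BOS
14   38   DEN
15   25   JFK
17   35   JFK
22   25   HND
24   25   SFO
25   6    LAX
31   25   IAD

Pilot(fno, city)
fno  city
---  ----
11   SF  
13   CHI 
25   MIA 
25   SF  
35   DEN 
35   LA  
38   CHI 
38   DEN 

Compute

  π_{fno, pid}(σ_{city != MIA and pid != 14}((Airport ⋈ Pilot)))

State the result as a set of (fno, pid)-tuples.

{(25, 10), (25, 13), (25, 15), (25, 22), (25, 24), (25, 31), (35, 17)}

Joining Airport and Pilot on fno yields {(10, 25, HND, MIA), (10, 25, HND, SF), (13, 25, BOS, MIA), (13, 25, BOS, SF), (14, 38, DEN, CHI), (14, 38, DEN, DEN), (15, 25, JFK, MIA), (15, 25, JFK, SF), (17, 35, JFK, DEN), (17, 35, JFK, LA), (22, 25, HND, MIA), (22, 25, HND, SF), (24, 25, SFO, MIA), (24, 25, SFO, SF), (31, 25, IAD, MIA), (31, 25, IAD, SF)}.
Filtering on city != MIA and pid != 14 leaves {(10, 25, HND, SF), (13, 25, BOS, SF), (15, 25, JFK, SF), (17, 35, JFK, DEN), (17, 35, JFK, LA), (22, 25, HND, SF), (24, 25, SFO, SF), (31, 25, IAD, SF)}.
π[fno, pid]: project onto (fno, pid) (1 duplicate(s) eliminated) → {(25, 10), (25, 13), (25, 15), (25, 22), (25, 24), (25, 31), (35, 17)}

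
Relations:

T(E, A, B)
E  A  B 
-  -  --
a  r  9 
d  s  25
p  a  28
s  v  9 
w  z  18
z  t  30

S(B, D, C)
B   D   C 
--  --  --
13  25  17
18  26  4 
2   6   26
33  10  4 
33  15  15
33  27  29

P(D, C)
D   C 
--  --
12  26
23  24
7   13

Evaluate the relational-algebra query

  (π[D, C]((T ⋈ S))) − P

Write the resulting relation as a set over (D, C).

{(26, 4)}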